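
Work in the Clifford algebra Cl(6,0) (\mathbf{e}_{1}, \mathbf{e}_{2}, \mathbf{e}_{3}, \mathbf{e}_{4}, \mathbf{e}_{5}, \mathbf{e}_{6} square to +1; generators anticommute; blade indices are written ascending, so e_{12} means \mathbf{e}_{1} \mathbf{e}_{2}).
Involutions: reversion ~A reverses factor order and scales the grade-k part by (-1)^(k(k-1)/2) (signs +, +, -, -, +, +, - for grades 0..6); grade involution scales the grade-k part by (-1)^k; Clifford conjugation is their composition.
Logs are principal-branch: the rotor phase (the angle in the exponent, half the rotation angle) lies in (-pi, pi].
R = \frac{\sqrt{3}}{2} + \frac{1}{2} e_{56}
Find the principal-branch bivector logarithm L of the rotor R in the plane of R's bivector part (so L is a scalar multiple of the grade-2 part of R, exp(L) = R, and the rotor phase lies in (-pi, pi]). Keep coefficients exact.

The scalar part of R is \frac{\sqrt{3}}{2}, which fixes the principal-branch rotor phase; the unit plane is then the bivector part divided by the sine of that phase, and L is that plane scaled by the phase.
Concretely: cos(phase) = \frac{\sqrt{3}}{2} gives phase = ±\frac{\pi}{6}, and since phase/sin(phase) is even the sign is immaterial: L = (phase/sin(phase)) * <R>_2 = (\frac{\pi}{3}) * <R>_2.
Answer: \frac{\pi}{6} e_{56}


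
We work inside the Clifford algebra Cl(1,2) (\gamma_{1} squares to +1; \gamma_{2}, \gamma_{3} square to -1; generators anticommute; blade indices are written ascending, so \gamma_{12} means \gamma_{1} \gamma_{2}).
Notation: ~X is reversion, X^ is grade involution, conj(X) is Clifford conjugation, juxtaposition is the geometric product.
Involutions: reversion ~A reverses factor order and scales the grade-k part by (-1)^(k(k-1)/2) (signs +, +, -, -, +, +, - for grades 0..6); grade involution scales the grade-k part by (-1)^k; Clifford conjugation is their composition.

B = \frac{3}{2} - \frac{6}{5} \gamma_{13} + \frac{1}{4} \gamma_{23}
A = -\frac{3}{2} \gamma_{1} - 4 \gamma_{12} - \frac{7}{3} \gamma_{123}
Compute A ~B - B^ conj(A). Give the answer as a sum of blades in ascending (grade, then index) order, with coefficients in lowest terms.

first term: -\frac{17}{6} \gamma_{1} + \frac{14}{5} \gamma_{2} - \frac{9}{5} \gamma_{3} - 6 \gamma_{12} - \gamma_{13} + \frac{24}{5} \gamma_{23} - \frac{25}{8} \gamma_{123}
second term: \frac{17}{6} \gamma_{1} - \frac{14}{5} \gamma_{2} + \frac{9}{5} \gamma_{3} + 6 \gamma_{12} + \gamma_{13} - \frac{24}{5} \gamma_{23} - \frac{25}{8} \gamma_{123}
Answer: -\frac{17}{3} \gamma_{1} + \frac{28}{5} \gamma_{2} - \frac{18}{5} \gamma_{3} - 12 \gamma_{12} - 2 \gamma_{13} + \frac{48}{5} \gamma_{23}


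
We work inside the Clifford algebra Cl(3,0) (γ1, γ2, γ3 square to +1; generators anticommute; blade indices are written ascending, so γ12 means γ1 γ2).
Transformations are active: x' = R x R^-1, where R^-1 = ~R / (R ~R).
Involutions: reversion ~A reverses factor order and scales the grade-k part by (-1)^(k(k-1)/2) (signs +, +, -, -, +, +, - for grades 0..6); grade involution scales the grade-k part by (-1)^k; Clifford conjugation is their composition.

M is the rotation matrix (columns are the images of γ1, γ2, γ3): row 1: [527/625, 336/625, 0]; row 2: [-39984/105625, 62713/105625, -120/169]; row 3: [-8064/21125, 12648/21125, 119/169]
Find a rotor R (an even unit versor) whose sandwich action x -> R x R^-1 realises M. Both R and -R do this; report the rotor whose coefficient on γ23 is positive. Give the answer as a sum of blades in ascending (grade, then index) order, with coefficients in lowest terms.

Method: write R = a + b12*γ12 + b13*γ13 + b23*γ23 with a^2 + b12^2 + b13^2 + b23^2 = 1 (so R^-1 = ~R). Expanding the columns R e_j ~R gives tr M = 4a^2 - 1 and, from the antisymmetric part, M21 - M12 = -4a*b12, M13 - M31 = 4a*b13, M32 - M23 = -4a*b23.
Here tr M = 226151/105625, so a^2 = (1 + tr M)/4 = 82944/105625 and a = ±288/325. Taking a = 288/325: M21 - M12 = -96768/105625, M13 - M31 = 8064/21125, M32 - M23 = 27648/21125, giving b12 = 84/325, b13 = 7/65, b23 = -24/65, i.e. R = 288/325 + 84/325*γ12 + 7/65*γ13 - 24/65*γ23.
Its γ23 coefficient is negative, so report the other preimage -R.
Answer: -288/325 - 84/325*γ12 - 7/65*γ13 + 24/65*γ23. Uniqueness: Spin(3) -> SO(3) maps R and -R to the same rotation of trace 226151/105625; fixing the sign of the γ23 coefficient removes the ambiguity.


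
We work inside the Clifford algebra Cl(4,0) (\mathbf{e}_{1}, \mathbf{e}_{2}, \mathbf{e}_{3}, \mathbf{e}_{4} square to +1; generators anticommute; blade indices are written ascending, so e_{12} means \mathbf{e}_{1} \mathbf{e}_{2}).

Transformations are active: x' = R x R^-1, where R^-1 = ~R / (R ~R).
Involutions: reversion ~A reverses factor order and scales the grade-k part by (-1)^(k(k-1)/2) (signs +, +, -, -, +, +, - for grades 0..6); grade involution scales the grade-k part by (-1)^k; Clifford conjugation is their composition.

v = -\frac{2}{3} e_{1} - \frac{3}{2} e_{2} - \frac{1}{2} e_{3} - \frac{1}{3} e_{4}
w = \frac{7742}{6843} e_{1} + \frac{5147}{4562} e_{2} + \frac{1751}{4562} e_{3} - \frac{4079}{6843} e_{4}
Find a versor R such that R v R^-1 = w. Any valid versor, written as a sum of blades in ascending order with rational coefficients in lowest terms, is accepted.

The midline construction: v and w both square to \frac{55}{18}, so reflecting in their sum \frac{1060}{2281} e_{1} - \frac{848}{2281} e_{2} - \frac{265}{2281} e_{3} - \frac{2120}{2281} e_{4} exchanges them.
Answer: \frac{1060}{2281} e_{1} - \frac{848}{2281} e_{2} - \frac{265}{2281} e_{3} - \frac{2120}{2281} e_{4}


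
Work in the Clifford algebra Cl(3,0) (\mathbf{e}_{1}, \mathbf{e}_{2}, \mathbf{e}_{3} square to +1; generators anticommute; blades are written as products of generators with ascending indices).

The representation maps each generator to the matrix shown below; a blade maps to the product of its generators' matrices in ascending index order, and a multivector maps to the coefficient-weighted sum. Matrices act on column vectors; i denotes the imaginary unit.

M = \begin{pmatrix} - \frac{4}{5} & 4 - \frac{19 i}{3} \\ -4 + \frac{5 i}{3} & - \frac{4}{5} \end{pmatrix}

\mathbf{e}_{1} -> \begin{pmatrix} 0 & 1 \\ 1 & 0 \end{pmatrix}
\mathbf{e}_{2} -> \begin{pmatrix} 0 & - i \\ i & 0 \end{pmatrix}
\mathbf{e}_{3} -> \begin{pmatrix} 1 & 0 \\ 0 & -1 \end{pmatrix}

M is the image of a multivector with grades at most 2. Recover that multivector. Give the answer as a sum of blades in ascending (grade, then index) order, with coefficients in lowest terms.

Method: 1, rho(e_{1}), rho(e_{2}), rho(e_{3}) form a trace-orthogonal basis of the 2x2 complex matrices (tr(X Y) = 2 if X = Y, else 0), so M = m0*1 + m1*rho(e_{1}) + m2*rho(e_{2}) + m3*rho(e_{3}) with m0 = tr(M)/2 = - \frac{4}{5}, m1 = tr(M rho(e_{1}))/2 = - \frac{7 i}{3}, m2 = tr(M rho(e_{2}))/2 = 4 + 4 i, m3 = tr(M rho(e_{3}))/2 = 0.
Multiplying table entries, the bivector images are rho(e_{1} e_{2}) = i*rho(e_{3}), rho(e_{1} e_{3}) = -i*rho(e_{2}), rho(e_{2} e_{3}) = i*rho(e_{1}); with real blade coefficients the real parts of m0..m3 are the coefficients of 1, e_{1}, e_{2}, e_{3} and the imaginary parts give the bivectors (e_{2} e_{3}: Im m1, e_{1} e_{3}: -Im m2, e_{1} e_{2}: Im m3).
Answer: -\frac{4}{5} + 4 e_{2} - 4 e_{1} e_{3} - \frac{7}{3} e_{2} e_{3}


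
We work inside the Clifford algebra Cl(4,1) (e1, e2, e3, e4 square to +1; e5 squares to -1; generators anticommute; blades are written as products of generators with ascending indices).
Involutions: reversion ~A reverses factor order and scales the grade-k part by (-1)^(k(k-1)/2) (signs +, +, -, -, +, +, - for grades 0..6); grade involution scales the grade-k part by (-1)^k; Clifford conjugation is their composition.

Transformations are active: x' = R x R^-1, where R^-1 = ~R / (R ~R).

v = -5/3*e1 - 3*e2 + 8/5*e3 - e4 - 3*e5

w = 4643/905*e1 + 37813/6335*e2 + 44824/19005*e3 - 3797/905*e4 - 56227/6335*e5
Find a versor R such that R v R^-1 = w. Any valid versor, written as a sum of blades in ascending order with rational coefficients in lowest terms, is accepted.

Equal squares first: v^2 = w^2 = 1426/225. Then v + w = 9404/2715*e1 + 18808/6335*e2 + 75232/19005*e3 - 4702/905*e4 - 75232/6335*e5 is a versor taking v to w, provided it is invertible.
Answer: 9404/2715*e1 + 18808/6335*e2 + 75232/19005*e3 - 4702/905*e4 - 75232/6335*e5


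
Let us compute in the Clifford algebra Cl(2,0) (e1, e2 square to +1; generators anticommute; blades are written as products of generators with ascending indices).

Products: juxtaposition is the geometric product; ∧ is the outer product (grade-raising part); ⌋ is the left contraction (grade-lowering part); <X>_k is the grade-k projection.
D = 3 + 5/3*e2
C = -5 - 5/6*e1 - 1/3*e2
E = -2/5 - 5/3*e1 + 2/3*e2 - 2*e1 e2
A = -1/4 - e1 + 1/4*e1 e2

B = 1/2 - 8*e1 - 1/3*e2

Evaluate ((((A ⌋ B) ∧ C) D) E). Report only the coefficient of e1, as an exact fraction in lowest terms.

step 1: 63/8 + 2*e1 + 1/12*e2
step 2: -315/8 - 265/16*e1 - 73/24*e2 - 43/72*e1 e2
step 3: -4435/36 - 21895/432*e1 - 299/4*e2 - 1411/48*e1 e2
step 4: 32561/1296 + 113/2*e1 + 103/720*e2 + 40409/405*e1 e2
Answer: 113/2


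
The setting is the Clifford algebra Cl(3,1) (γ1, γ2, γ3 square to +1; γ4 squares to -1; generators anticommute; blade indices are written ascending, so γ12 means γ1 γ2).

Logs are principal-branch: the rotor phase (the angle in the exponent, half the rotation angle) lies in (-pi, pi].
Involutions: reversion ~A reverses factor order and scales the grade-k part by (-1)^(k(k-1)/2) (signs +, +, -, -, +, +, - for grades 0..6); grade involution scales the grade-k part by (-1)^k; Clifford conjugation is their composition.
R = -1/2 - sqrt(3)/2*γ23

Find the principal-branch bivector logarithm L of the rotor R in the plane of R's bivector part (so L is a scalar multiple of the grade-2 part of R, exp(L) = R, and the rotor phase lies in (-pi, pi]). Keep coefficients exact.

The scalar part of R is -1/2, and that scalar determines the rotor phase on the principal branch; recovering the unit plane as bivector-part over sine of the phase gives L = phase * plane.
Concretely: cos(phase) = -1/2 gives phase = ±2*pi/3, and since phase/sin(phase) is even the sign is immaterial: L = (phase/sin(phase)) * <R>_2 = (4*sqrt(3)*pi/9) * <R>_2.
Answer: -2*pi/3*γ23


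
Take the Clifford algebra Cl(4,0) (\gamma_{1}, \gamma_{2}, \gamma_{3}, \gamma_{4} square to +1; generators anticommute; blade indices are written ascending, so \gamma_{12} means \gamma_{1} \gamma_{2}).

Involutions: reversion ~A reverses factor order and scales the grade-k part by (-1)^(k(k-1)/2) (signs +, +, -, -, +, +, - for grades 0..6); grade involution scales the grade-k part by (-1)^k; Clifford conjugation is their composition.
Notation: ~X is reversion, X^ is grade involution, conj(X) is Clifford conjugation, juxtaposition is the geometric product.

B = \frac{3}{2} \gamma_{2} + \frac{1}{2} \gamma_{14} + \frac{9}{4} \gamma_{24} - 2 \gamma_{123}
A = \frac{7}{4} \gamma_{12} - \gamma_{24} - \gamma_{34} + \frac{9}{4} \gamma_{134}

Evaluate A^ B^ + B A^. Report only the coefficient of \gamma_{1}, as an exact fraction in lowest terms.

first term: \frac{9}{4} - \frac{21}{8} \gamma_{1} - \frac{37}{8} \gamma_{3} - \frac{3}{2} \gamma_{4} - \frac{1}{2} \gamma_{12} - \frac{1}{2} \gamma_{13} + \frac{63}{16} \gamma_{14} - \frac{9}{4} \gamma_{23} + \frac{29}{8} \gamma_{24} - \frac{81}{16} \gamma_{123} + 2 \gamma_{124} - 2 \gamma_{134} + \frac{3}{2} \gamma_{234} + \frac{27}{8} \gamma_{1234}
second term: \frac{9}{4} - \frac{21}{8} \gamma_{1} + \frac{19}{8} \gamma_{3} - \frac{3}{2} \gamma_{4} + \frac{1}{2} \gamma_{12} + \frac{1}{2} \gamma_{13} - \frac{63}{16} \gamma_{14} + \frac{9}{4} \gamma_{23} + \frac{43}{8} \gamma_{24} + \frac{81}{16} \gamma_{123} + 2 \gamma_{124} - 2 \gamma_{134} - \frac{3}{2} \gamma_{234} + \frac{27}{8} \gamma_{1234}
Answer: -\frac{21}{4}


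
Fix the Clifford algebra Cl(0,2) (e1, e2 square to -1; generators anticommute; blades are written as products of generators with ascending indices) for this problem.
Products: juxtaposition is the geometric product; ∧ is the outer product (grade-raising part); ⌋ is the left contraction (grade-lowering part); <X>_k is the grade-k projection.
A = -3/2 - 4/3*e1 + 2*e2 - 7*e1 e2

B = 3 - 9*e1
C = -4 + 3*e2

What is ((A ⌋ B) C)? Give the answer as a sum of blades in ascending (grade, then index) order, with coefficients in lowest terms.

step 1: -33/2 + 27/2*e1
step 2: 66 - 54*e1 - 99/2*e2 + 81/2*e1 e2
Answer: 66 - 54*e1 - 99/2*e2 + 81/2*e1 e2


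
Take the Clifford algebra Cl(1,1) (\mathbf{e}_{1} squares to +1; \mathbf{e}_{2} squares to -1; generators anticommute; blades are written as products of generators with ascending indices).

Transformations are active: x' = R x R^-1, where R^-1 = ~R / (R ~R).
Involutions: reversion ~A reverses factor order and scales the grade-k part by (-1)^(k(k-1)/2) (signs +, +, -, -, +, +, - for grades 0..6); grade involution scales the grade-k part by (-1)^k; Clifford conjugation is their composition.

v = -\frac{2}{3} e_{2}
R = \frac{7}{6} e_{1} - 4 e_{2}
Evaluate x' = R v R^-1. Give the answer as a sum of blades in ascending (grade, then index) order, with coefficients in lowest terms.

~R = \frac{7}{6} e_{1} - 4 e_{2}, and R ~R = -\frac{527}{36}, so R^-1 = ~R / (-\frac{527}{36}).
R v = -\frac{8}{3} - \frac{7}{9} e_{1} e_{2}
Answer: \frac{224}{527} e_{1} - \frac{1250}{1581} e_{2}


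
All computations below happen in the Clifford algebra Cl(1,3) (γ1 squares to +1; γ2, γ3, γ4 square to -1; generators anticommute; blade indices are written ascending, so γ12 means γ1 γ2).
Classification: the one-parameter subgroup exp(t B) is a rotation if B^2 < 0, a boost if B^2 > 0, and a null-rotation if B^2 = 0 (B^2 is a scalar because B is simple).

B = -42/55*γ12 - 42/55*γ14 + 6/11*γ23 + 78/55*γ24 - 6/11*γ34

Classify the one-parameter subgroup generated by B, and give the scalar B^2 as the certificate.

B^2 term by term: the squares give (-42/55)^2*(γ12)^2 + (-42/55)^2*(γ14)^2 + (6/11)^2*(γ23)^2 + (78/55)^2*(γ24)^2 + (-6/11)^2*(γ34)^2 = 1764/3025*(+1) + 1764/3025*(+1) + 36/121*(-1) + 6084/3025*(-1) + 36/121*(-1) = -36/25 (each basis 2-blade squares to minus the product of its generators' squares); cross terms between blades sharing an index anticommute and cancel; the commuting (index-disjoint) pairs give grade-4 terms 2*c*c'*(blade product), which cancel blade by blade — γ1234: 504/605 - 504/605 = 0 — confirming B is simple. So B^2 = -36/25.
Answer: rotation, certificate B^2 = -36/25. Certificate logic: -36/25 is a conjugation-invariant scalar, so its sign fixes rotation versus boost versus null-rotation outright.


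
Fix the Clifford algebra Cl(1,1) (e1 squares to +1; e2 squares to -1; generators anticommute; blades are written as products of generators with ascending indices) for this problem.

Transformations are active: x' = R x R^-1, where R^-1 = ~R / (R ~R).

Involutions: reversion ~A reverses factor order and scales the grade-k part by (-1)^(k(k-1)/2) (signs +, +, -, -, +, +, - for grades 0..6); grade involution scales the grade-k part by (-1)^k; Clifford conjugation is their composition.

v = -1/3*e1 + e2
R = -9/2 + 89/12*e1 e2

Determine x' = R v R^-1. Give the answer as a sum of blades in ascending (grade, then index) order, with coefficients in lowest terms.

~R = -9/2 - 89/12*e1 e2, and R ~R = -5005/144, so R^-1 = ~R / (-5005/144).
R v = -71/12*e1 - 73/36*e2
Answer: -17999/15015*e1 - 7633/5005*e2


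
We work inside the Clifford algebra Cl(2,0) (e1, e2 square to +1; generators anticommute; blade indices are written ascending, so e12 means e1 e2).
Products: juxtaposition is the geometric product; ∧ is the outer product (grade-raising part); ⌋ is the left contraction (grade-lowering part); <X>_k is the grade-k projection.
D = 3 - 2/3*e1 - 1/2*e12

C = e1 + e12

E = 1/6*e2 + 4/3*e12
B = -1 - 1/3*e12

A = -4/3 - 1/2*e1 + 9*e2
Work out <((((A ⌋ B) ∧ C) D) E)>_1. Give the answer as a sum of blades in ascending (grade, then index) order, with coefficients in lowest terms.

step 1: 4/3 + 3*e1 + 1/6*e2 + 4/9*e12
step 2: 4/3*e1 + 7/6*e12
step 3: -11/36 + 4*e1 + 1/9*e2 + 7/2*e12
step 4: -251/54 + 47/108*e1 + 1141/216*e2 + 7/27*e12
step 5: 47/108*e1 + 1141/216*e2
Answer: 47/108*e1 + 1141/216*e2


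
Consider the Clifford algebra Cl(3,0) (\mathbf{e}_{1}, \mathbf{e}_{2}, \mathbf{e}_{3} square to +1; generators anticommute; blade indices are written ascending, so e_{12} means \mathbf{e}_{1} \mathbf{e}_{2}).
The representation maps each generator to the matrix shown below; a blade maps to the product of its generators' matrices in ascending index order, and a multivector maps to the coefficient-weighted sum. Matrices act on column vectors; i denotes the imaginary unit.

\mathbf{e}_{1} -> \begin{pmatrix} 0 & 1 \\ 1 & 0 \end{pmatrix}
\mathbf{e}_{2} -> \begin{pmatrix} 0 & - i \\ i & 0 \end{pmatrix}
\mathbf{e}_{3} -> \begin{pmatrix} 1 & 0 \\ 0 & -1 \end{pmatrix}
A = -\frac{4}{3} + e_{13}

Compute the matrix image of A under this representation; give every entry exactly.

Bivector images (products of the table entries): rho(e_{13}) = rho(\mathbf{e}_{1})rho(\mathbf{e}_{3}) = \begin{pmatrix} 0 & -1 \\ 1 & 0 \end{pmatrix}.
M = (-\frac{4}{3})*1 + (1)*rho(e_{13}), summed entrywise (1 is the identity matrix):
Answer: \begin{pmatrix} - \frac{4}{3} & -1 \\ 1 & - \frac{4}{3} \end{pmatrix}


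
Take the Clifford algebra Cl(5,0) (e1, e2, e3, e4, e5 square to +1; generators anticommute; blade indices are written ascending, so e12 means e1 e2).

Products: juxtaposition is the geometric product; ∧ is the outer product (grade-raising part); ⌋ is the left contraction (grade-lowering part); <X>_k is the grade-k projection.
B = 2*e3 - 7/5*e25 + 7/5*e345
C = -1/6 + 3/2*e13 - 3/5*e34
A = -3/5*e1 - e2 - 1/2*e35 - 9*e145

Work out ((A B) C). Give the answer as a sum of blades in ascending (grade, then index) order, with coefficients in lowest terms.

step 1: -7/10*e4 + 12/5*e5 + 57/5*e13 - 13/10*e23 + 63/5*e124 + 21/25*e125 - 471/25*e1345 - 7/5*e2345
step 2: -171/10 - 21/50*e3 + 7/60*e4 - 2/5*e5 - 39/20*e12 - 19/10*e13 - 171/25*e14 - 1413/125*e15 + 13/60*e23 + 39/50*e24 - 21/25*e25 + 1413/50*e45 + 189/25*e123 - 21/10*e124 - 7/50*e125 - 21/20*e134 + 18/5*e135 - 189/10*e234 - 63/50*e235 - 36/25*e345 - 21/10*e1245 + 157/50*e1345 + 7/30*e2345 - 63/125*e12345
Answer: -171/10 - 21/50*e3 + 7/60*e4 - 2/5*e5 - 39/20*e12 - 19/10*e13 - 171/25*e14 - 1413/125*e15 + 13/60*e23 + 39/50*e24 - 21/25*e25 + 1413/50*e45 + 189/25*e123 - 21/10*e124 - 7/50*e125 - 21/20*e134 + 18/5*e135 - 189/10*e234 - 63/50*e235 - 36/25*e345 - 21/10*e1245 + 157/50*e1345 + 7/30*e2345 - 63/125*e12345


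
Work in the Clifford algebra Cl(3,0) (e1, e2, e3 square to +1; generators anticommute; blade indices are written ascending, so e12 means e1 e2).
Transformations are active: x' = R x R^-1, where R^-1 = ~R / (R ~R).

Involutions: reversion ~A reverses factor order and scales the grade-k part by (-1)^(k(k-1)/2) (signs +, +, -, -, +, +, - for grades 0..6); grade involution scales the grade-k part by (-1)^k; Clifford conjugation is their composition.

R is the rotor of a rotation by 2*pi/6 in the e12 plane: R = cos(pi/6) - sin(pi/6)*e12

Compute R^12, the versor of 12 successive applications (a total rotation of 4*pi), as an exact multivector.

Rotor phase runs at HALF the rotation angle; powers of one rotor simply add phase, so after 12 steps in e12 the phase is 12*pi/6 = 2*pi and R^12 = cos(2*pi) - sin(2*pi)*e12.
cos(2*pi) = 1 and sin(2*pi) = 0, so R^12 = 1. The total rotation 4*pi is 2 full turns, so every vector returns to itself, yet the rotor is +1, back on the identity sheet (an even number of 2*pi turns).
Answer: 1


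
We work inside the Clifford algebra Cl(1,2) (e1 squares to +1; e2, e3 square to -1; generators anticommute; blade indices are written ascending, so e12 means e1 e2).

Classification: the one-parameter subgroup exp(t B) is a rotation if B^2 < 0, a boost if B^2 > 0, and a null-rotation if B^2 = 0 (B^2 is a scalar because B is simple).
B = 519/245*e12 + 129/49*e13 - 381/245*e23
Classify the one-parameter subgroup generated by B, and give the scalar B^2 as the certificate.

B^2 term by term: the squares give (519/245)^2*(e12)^2 + (129/49)^2*(e13)^2 + (-381/245)^2*(e23)^2 = 269361/60025*(+1) + 16641/2401*(+1) + 145161/60025*(-1) = 9 (each basis 2-blade squares to minus the product of its generators' squares); cross terms between blades sharing an index anticommute and cancel. So B^2 = 9.
Answer: boost, certificate B^2 = 9. The class reads off the invariant scalar 9 directly.


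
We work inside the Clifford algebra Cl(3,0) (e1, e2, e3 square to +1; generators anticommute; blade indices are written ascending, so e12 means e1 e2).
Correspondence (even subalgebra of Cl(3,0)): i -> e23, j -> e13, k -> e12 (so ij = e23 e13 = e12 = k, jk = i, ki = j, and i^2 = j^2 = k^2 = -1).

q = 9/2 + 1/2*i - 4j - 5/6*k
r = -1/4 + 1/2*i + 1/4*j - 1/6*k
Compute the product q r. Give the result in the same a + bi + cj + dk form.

In blades: q = 9/2 - 5/6*e12 - 4*e13 + 1/2*e23, r = -1/4 - 1/6*e12 + 1/4*e13 + 1/2*e23.
Distribute q over r term by term (generator squares from the signature, products reordered to ascending indices): (9/2)*r = -9/8 - 3/4*e12 + 9/8*e13 + 9/4*e23; (-5/6*e12)*r = -5/36 + 5/24*e12 - 5/12*e13 + 5/24*e23; (-4*e13)*r = 1 + 2*e12 + e13 + 2/3*e23; (1/2*e23)*r = -1/4 + 1/8*e12 + 1/12*e13 - 1/8*e23.
Sum: -37/72 + 19/12*e12 + 43/24*e13 + 3*e23; translating back through the correspondence:
Answer: -37/72 + 3i + 43/24*j + 19/12*k


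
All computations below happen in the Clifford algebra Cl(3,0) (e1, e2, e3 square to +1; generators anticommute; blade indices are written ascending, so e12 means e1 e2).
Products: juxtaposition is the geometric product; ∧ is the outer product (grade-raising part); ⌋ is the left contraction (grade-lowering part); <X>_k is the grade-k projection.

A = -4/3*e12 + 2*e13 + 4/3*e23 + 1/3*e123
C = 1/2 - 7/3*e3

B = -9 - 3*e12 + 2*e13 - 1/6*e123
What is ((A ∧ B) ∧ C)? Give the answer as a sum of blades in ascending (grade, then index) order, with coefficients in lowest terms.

step 1: 12*e12 - 18*e13 - 12*e23 - 3*e123
step 2: 6*e12 - 9*e13 - 6*e23 - 59/2*e123
Answer: 6*e12 - 9*e13 - 6*e23 - 59/2*e123


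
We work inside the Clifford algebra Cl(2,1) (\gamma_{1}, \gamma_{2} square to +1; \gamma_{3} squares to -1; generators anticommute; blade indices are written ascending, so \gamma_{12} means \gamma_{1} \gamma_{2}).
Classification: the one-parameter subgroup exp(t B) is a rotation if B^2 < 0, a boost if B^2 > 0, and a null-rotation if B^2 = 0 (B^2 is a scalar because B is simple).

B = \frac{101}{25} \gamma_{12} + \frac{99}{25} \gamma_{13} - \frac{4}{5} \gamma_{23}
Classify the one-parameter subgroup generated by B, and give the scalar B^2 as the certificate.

B^2 term by term: the squares give (\frac{101}{25})^2*(\gamma_{12})^2 + (\frac{99}{25})^2*(\gamma_{13})^2 + (-\frac{4}{5})^2*(\gamma_{23})^2 = \frac{10201}{625}*(-1) + \frac{9801}{625}*(+1) + \frac{16}{25}*(+1) = 0 (each basis 2-blade squares to minus the product of its generators' squares); cross terms between blades sharing an index anticommute and cancel. So B^2 = 0.
Answer: null-rotation, certificate B^2 = 0. One invariant decides it: the square 0 survives every conjugation, and its sign is exactly the classification.


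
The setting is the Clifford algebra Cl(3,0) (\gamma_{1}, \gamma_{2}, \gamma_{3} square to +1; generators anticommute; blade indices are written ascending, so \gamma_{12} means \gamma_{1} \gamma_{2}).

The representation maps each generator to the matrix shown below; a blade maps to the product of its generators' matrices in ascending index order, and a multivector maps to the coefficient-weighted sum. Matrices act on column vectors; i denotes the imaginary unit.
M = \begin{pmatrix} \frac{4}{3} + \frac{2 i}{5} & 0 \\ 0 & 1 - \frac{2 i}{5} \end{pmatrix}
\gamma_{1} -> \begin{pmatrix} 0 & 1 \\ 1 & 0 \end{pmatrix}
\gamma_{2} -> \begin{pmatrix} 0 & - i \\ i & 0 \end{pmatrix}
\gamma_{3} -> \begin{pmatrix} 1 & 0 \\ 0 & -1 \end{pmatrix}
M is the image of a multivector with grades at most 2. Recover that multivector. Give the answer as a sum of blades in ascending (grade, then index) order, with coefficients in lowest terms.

Method: 1, rho(\gamma_{1}), rho(\gamma_{2}), rho(\gamma_{3}) form a trace-orthogonal basis of the 2x2 complex matrices (tr(X Y) = 2 if X = Y, else 0), so M = m0*1 + m1*rho(\gamma_{1}) + m2*rho(\gamma_{2}) + m3*rho(\gamma_{3}) with m0 = tr(M)/2 = \frac{7}{6}, m1 = tr(M rho(\gamma_{1}))/2 = 0, m2 = tr(M rho(\gamma_{2}))/2 = 0, m3 = tr(M rho(\gamma_{3}))/2 = \frac{1}{6} + \frac{2 i}{5}.
Multiplying table entries, the bivector images are rho(\gamma_{12}) = i*rho(\gamma_{3}), rho(\gamma_{13}) = -i*rho(\gamma_{2}), rho(\gamma_{23}) = i*rho(\gamma_{1}); with real blade coefficients the real parts of m0..m3 are the coefficients of 1, \gamma_{1}, \gamma_{2}, \gamma_{3} and the imaginary parts give the bivectors (\gamma_{23}: Im m1, \gamma_{13}: -Im m2, \gamma_{12}: Im m3).
Answer: \frac{7}{6} + \frac{1}{6} \gamma_{3} + \frac{2}{5} \gamma_{12}


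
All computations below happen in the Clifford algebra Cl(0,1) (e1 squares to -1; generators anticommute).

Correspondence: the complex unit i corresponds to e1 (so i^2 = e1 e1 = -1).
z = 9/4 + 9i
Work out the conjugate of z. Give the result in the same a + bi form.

In blades: z = 9/4 + 9*e1.
Conjugation here is Clifford conjugation: the scalar is fixed and the grade-1 and grade-2 blades all flip sign, giving 9/4 - 9*e1; translating back:
Answer: 9/4 - 9i


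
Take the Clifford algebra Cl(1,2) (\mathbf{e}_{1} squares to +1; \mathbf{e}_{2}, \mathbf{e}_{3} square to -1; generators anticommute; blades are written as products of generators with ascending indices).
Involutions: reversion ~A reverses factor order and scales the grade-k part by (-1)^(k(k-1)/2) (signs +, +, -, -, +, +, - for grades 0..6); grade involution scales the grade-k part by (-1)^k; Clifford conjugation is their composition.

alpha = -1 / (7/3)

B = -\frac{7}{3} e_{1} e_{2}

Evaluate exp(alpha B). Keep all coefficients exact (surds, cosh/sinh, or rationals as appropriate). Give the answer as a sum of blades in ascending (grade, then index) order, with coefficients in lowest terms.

B^2 = (-\frac{7}{3})^2*(e_{1} e_{2})^2 = \frac{49}{9}*(+1) = \frac{49}{9} (a basis 2-blade squares to minus the product of its generators' squares).
B^2 = \frac{49}{9} — B^2 > 0, so the exponential closes hyperbolically: l = \frac{7}{3}, alpha*l = -1, so exp(alpha B) = cosh(-1) + (sinh(-1)/(\frac{7}{3}))*B = \cosh{\left(1 \right)} + (- \frac{3 \sinh{\left(1 \right)}}{7})*B.
Answer: \cosh{\left(1 \right)} + \sinh{\left(1 \right)} e_{1} e_{2}


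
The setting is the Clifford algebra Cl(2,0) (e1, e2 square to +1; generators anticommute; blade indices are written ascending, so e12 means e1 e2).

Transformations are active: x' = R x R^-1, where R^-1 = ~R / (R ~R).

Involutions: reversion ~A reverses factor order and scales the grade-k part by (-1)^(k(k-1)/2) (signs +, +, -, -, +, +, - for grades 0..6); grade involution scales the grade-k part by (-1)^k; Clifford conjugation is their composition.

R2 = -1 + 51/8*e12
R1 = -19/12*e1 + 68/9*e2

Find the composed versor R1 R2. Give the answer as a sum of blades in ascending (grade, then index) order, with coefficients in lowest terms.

Distribute over the terms of R1 (each basis-blade product reordered to ascending indices, repeated generators contracted through their squares):
(-19/12*e1) R2 = 19/12*e1 - 323/32*e2
(68/9*e2) R2 = -289/6*e1 - 68/9*e2
Summing the partial products and collecting blades:
Answer: -559/12*e1 - 5083/288*e2


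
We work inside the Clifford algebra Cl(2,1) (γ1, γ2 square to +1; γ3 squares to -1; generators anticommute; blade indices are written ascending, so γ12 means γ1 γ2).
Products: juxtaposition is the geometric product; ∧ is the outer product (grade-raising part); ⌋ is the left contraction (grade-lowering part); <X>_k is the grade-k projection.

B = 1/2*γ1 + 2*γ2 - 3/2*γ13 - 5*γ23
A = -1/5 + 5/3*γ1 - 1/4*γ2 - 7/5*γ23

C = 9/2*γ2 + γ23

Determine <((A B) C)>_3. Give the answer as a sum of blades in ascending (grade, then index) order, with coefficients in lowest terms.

step 1: 22/3 - 1/10*γ1 - 2/5*γ2 + 31/20*γ3 + 163/120*γ12 + 3/10*γ13 + γ23 - 1129/120*γ123
step 2: -4/5 - 791/240*γ1 + 691/20*γ2 - 49/10*γ3 - 3/20*γ12 + 10487/240*γ13 + 43/120*γ23 - 29/20*γ123
step 3: -29/20*γ123
Answer: -29/20*γ123


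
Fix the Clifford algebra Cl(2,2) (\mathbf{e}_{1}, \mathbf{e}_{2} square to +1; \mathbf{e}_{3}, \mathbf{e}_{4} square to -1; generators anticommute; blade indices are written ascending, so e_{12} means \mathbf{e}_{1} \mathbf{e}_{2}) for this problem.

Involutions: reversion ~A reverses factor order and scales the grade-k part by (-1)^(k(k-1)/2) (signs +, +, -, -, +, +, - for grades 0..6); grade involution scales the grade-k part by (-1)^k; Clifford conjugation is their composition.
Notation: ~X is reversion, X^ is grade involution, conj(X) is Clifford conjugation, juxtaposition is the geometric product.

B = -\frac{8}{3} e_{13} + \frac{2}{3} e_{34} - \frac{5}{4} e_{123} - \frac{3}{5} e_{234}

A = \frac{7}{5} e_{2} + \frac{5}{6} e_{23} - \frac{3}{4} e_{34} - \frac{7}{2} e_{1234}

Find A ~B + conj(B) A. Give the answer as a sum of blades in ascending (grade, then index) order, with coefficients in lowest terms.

first term: -\frac{1}{2} + \frac{377}{120} e_{1} + \frac{9}{20} e_{2} + \frac{39}{8} e_{4} - \frac{41}{9} e_{12} - \frac{7}{4} e_{13} - 2 e_{14} + \frac{89}{9} e_{24} + \frac{21}{25} e_{34} - \frac{56}{15} e_{123} - \frac{15}{16} e_{124} - \frac{14}{15} e_{234}
second term: -\frac{1}{2} + \frac{127}{120} e_{1} - \frac{9}{20} e_{2} + \frac{31}{8} e_{4} - \frac{1}{9} e_{12} + \frac{7}{4} e_{13} + 2 e_{14} + \frac{79}{9} e_{24} - \frac{21}{25} e_{34} - \frac{56}{15} e_{123} - \frac{15}{16} e_{124} - \frac{14}{15} e_{234}
Answer: -1 + \frac{21}{5} e_{1} + \frac{35}{4} e_{4} - \frac{14}{3} e_{12} + \frac{56}{3} e_{24} - \frac{112}{15} e_{123} - \frac{15}{8} e_{124} - \frac{28}{15} e_{234}


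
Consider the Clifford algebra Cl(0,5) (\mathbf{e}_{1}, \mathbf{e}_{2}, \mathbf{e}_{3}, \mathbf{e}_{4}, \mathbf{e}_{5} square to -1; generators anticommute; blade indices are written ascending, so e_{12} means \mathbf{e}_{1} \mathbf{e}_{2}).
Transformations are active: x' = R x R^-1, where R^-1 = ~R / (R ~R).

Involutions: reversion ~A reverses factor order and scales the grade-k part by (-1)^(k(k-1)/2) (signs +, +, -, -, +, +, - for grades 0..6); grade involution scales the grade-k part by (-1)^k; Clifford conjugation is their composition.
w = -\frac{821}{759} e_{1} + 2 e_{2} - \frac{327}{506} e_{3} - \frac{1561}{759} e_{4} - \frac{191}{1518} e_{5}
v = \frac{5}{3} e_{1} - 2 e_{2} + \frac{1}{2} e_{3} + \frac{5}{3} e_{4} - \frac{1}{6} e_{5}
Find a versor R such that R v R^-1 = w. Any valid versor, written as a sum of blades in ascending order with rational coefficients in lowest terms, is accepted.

Reasoning: v^2 = w^2 = -\frac{59}{6} since conjugation preserves the quadratic form; R = v + w = \frac{148}{253} e_{1} - \frac{37}{253} e_{3} - \frac{296}{759} e_{4} - \frac{74}{253} e_{5} is then valid when invertible, keeping its own part and reversing (v - w)/2.
Answer: \frac{148}{253} e_{1} - \frac{37}{253} e_{3} - \frac{296}{759} e_{4} - \frac{74}{253} e_{5}


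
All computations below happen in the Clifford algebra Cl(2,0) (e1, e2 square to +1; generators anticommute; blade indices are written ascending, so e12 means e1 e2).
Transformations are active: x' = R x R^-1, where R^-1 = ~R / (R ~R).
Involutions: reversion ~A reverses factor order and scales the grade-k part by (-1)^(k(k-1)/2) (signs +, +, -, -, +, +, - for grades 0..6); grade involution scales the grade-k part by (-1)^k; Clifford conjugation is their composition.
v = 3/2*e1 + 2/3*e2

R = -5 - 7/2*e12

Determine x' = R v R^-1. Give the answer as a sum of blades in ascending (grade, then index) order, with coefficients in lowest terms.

~R = -5 + 7/2*e12, and R ~R = 149/4, so R^-1 = ~R / (149/4).
R v = -59/6*e1 + 23/12*e2
Answer: 1019/894*e1 - 176/149*e2


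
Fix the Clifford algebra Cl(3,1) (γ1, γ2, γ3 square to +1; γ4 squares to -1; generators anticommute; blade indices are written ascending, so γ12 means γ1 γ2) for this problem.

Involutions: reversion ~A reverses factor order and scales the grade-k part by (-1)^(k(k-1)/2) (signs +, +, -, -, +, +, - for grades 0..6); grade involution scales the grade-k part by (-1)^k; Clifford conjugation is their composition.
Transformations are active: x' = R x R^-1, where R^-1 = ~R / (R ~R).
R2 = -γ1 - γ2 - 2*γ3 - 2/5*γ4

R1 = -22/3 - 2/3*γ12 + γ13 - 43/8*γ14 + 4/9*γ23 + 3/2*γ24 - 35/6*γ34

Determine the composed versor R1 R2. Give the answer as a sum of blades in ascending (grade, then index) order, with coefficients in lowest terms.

Distribute over the terms of R2 (each basis-blade product reordered to ascending indices, repeated generators contracted through their squares):
R1 (-γ1) = 22/3*γ1 - 2/3*γ2 + γ3 - 43/8*γ4 - 4/9*γ123 - 3/2*γ124 + 35/6*γ134
R1 (-γ2) = 2/3*γ1 + 22/3*γ2 + 4/9*γ3 + 3/2*γ4 + γ123 - 43/8*γ124 + 35/6*γ234
R1 (-2*γ3) = -2*γ1 - 8/9*γ2 + 44/3*γ3 - 35/3*γ4 + 4/3*γ123 - 43/4*γ134 + 3*γ234
R1 (-2/5*γ4) = -43/20*γ1 + 3/5*γ2 - 7/3*γ3 + 44/15*γ4 + 4/15*γ124 - 2/5*γ134 - 8/45*γ234
Summing the partial products and collecting blades:
Answer: 77/20*γ1 + 287/45*γ2 + 124/9*γ3 - 1513/120*γ4 + 17/9*γ123 - 793/120*γ124 - 319/60*γ134 + 779/90*γ234


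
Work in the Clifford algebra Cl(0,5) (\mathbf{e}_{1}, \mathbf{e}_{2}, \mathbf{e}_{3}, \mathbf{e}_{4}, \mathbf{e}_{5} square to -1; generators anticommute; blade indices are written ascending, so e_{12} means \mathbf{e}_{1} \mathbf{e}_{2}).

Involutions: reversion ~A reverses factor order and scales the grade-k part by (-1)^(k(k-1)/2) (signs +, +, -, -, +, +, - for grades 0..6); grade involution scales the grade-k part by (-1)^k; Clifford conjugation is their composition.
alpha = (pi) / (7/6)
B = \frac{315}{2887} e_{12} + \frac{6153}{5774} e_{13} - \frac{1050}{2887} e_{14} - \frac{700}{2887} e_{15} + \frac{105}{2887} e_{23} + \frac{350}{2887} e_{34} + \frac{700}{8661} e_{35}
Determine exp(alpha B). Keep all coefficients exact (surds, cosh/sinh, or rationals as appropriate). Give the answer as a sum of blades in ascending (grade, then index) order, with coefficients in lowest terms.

B^2 term by term: the squares give (\frac{315}{2887})^2*(e_{12})^2 + (\frac{6153}{5774})^2*(e_{13})^2 + (-\frac{1050}{2887})^2*(e_{14})^2 + (-\frac{700}{2887})^2*(e_{15})^2 + (\frac{105}{2887})^2*(e_{23})^2 + (\frac{350}{2887})^2*(e_{34})^2 + (\frac{700}{8661})^2*(e_{35})^2 = \frac{99225}{8334769}*(-1) + \frac{37859409}{33339076}*(-1) + \frac{1102500}{8334769}*(-1) + \frac{490000}{8334769}*(-1) + \frac{11025}{8334769}*(-1) + \frac{122500}{8334769}*(-1) + \frac{490000}{75012921}*(-1) = -\frac{49}{36} (each basis 2-blade squares to minus the product of its generators' squares); cross terms between blades sharing an index anticommute and cancel; the commuting (index-disjoint) pairs give grade-4 terms 2*c*c'*(blade product), which cancel blade by blade — e_{1234}: \frac{220500}{8334769} - \frac{220500}{8334769} = 0; e_{1235}: \frac{147000}{8334769} - \frac{147000}{8334769} = 0; e_{1345}: \frac{490000}{8334769} - \frac{490000}{8334769} = 0 — confirming B is simple. So B^2 = -\frac{49}{36}.
B^2 = -\frac{49}{36} — the negative square puts this in the circular regime; l = \frac{7}{6}, alpha*l = \pi, so exp(alpha B) = cos(\pi) + (sin(\pi)/(\frac{7}{6}))*B = -1 + (0)*B.
Answer: -1


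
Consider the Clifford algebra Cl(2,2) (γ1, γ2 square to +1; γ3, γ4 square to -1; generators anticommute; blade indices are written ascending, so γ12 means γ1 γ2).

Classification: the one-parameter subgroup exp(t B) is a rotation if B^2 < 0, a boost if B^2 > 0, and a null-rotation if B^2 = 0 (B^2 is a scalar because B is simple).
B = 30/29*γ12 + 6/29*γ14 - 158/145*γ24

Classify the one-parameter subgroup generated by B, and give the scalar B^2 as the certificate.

B^2 term by term: the squares give (30/29)^2*(γ12)^2 + (6/29)^2*(γ14)^2 + (-158/145)^2*(γ24)^2 = 900/841*(-1) + 36/841*(+1) + 24964/21025*(+1) = 4/25 (each basis 2-blade squares to minus the product of its generators' squares); cross terms between blades sharing an index anticommute and cancel. So B^2 = 4/25.
Answer: boost, certificate B^2 = 4/25. B^2 = 4/25 is basis-independent, so its sign is the whole story.


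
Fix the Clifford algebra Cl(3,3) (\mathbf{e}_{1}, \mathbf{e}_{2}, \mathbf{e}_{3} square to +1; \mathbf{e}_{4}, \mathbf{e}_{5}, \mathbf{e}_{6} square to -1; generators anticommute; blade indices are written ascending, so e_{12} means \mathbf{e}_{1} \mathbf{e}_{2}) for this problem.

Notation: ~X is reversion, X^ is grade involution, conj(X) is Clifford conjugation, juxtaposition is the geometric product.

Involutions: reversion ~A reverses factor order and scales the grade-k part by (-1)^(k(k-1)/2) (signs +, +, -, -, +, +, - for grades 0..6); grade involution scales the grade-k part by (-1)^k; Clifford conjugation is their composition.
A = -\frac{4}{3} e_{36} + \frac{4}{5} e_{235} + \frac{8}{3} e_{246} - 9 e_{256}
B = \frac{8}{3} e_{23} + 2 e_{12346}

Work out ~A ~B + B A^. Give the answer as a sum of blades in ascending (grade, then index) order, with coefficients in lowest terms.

first term: -\frac{32}{15} e_{5} - \frac{16}{3} e_{13} + \frac{32}{9} e_{26} - \frac{8}{3} e_{124} + \frac{64}{9} e_{346} - 24 e_{356} + 18 e_{1345} + \frac{8}{5} e_{1456}
second term: \frac{32}{15} e_{5} - \frac{16}{3} e_{13} - \frac{32}{9} e_{26} + \frac{8}{3} e_{124} + \frac{64}{9} e_{346} - 24 e_{356} - 18 e_{1345} - \frac{8}{5} e_{1456}
Answer: -\frac{32}{3} e_{13} + \frac{128}{9} e_{346} - 48 e_{356}


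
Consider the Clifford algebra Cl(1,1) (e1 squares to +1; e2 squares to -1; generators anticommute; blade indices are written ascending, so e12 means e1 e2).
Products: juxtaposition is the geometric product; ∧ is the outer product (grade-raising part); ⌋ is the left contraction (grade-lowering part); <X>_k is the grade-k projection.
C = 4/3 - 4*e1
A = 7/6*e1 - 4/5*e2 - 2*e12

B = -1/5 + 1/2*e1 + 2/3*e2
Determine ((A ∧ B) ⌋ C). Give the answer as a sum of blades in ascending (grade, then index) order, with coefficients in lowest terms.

step 1: -7/30*e1 + 4/25*e2 + 71/45*e12
step 2: 14/15
Answer: 14/15


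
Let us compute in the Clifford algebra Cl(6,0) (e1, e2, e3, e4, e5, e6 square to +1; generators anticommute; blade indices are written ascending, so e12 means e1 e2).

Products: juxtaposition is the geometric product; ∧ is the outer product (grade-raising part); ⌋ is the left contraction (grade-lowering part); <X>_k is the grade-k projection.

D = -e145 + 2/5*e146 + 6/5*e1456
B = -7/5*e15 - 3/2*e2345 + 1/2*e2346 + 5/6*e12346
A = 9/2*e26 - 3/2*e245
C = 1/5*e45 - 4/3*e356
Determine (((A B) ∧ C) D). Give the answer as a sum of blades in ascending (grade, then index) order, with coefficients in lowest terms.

step 1: -9/4*e3 - 9/4*e34 - 21/10*e124 - 15/4*e134 + 3/4*e356 + 63/10*e1256 - 5/4*e1356 - 27/4*e3456
step 2: -9/20*e345 - 14/5*e123456
step 3: 9/20*e13 - 84/25*e23 - 27/50*e136 + 28/25*e235 + 14/5*e236 - 9/50*e1356
Answer: 9/20*e13 - 84/25*e23 - 27/50*e136 + 28/25*e235 + 14/5*e236 - 9/50*e1356


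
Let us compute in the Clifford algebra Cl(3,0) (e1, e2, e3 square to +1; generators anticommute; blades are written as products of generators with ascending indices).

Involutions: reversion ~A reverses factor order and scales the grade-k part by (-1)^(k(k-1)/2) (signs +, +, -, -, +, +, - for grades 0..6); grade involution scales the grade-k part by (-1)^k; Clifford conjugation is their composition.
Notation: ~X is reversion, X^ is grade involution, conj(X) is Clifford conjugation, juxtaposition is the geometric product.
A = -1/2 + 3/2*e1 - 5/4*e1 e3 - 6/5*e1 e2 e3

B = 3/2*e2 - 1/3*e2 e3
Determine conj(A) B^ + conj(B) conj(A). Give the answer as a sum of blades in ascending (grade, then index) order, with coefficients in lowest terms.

first term: -2/5*e1 + 3/4*e2 + 8/3*e1 e2 - 9/5*e1 e3 + 1/6*e2 e3 + 19/8*e1 e2 e3
second term: 2/5*e1 + 3/4*e2 - 11/6*e1 e2 - 9/5*e1 e3 - 1/6*e2 e3 + 11/8*e1 e2 e3
Answer: 3/2*e2 + 5/6*e1 e2 - 18/5*e1 e3 + 15/4*e1 e2 e3
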